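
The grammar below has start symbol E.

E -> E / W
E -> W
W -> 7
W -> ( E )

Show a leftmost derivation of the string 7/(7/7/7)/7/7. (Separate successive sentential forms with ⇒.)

E ⇒ E/W ⇒ E/W/W ⇒ E/W/W/W ⇒ W/W/W/W ⇒ 7/W/W/W ⇒ 7/(E)/W/W ⇒ 7/(E/W)/W/W ⇒ 7/(E/W/W)/W/W ⇒ 7/(W/W/W)/W/W ⇒ 7/(7/W/W)/W/W ⇒ 7/(7/7/W)/W/W ⇒ 7/(7/7/7)/W/W ⇒ 7/(7/7/7)/7/W ⇒ 7/(7/7/7)/7/7

E ⇒ E/W   [E -> E / W]
E/W ⇒ E/W/W   [E -> E / W]
E/W/W ⇒ E/W/W/W   [E -> E / W]
E/W/W/W ⇒ W/W/W/W   [E -> W]
W/W/W/W ⇒ 7/W/W/W   [W -> 7]
7/W/W/W ⇒ 7/(E)/W/W   [W -> ( E )]
7/(E)/W/W ⇒ 7/(E/W)/W/W   [E -> E / W]
7/(E/W)/W/W ⇒ 7/(E/W/W)/W/W   [E -> E / W]
7/(E/W/W)/W/W ⇒ 7/(W/W/W)/W/W   [E -> W]
7/(W/W/W)/W/W ⇒ 7/(7/W/W)/W/W   [W -> 7]
7/(7/W/W)/W/W ⇒ 7/(7/7/W)/W/W   [W -> 7]
7/(7/7/W)/W/W ⇒ 7/(7/7/7)/W/W   [W -> 7]
7/(7/7/7)/W/W ⇒ 7/(7/7/7)/7/W   [W -> 7]
7/(7/7/7)/7/W ⇒ 7/(7/7/7)/7/7   [W -> 7]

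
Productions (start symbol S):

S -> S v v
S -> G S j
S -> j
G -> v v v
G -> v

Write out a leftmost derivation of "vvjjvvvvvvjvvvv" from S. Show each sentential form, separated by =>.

S => Svv => Svvvv => GSjvvvv => vSjvvvv => vSvvjvvvv => vSvvvvjvvvv => vSvvvvvvjvvvv => vGSjvvvvvvjvvvv => vvSjvvvvvvjvvvv => vvjjvvvvvvjvvvv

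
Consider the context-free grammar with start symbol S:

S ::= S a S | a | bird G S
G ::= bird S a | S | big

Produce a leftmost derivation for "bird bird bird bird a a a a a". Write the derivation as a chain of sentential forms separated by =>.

S => bird G S   [S ::= bird G S]
bird G S => bird bird S a S   [G ::= bird S a]
bird bird S a S => bird bird bird G S a S   [S ::= bird G S]
bird bird bird G S a S => bird bird bird bird S a S a S   [G ::= bird S a]
bird bird bird bird S a S a S => bird bird bird bird a a S a S   [S ::= a]
bird bird bird bird a a S a S => bird bird bird bird a a a a S   [S ::= a]
bird bird bird bird a a a a S => bird bird bird bird a a a a a   [S ::= a]

S => bird G S => bird bird S a S => bird bird bird G S a S => bird bird bird bird S a S a S => bird bird bird bird a a S a S => bird bird bird bird a a a a S => bird bird bird bird a a a a a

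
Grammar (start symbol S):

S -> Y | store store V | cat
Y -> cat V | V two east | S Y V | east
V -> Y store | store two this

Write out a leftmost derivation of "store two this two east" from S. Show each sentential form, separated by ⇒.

S ⇒ Y ⇒ V two east ⇒ store two this two east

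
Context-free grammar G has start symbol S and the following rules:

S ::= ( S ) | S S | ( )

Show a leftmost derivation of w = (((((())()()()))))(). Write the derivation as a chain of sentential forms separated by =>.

S => SS   [S ::= S S]
SS => (S)S   [S ::= ( S )]
(S)S => ((S))S   [S ::= ( S )]
((S))S => (((S)))S   [S ::= ( S )]
(((S)))S => ((((S))))S   [S ::= ( S )]
((((S))))S => ((((SS))))S   [S ::= S S]
((((SS))))S => ((((SSS))))S   [S ::= S S]
((((SSS))))S => (((((S)SS))))S   [S ::= ( S )]
(((((S)SS))))S => (((((())SS))))S   [S ::= ( )]
(((((())SS))))S => (((((())SSS))))S   [S ::= S S]
(((((())SSS))))S => (((((())()SS))))S   [S ::= ( )]
(((((())()SS))))S => (((((())()()S))))S   [S ::= ( )]
(((((())()()S))))S => (((((())()()()))))S   [S ::= ( )]
(((((())()()()))))S => (((((())()()()))))()   [S ::= ( )]

S => SS => (S)S => ((S))S => (((S)))S => ((((S))))S => ((((SS))))S => ((((SSS))))S => (((((S)SS))))S => (((((())SS))))S => (((((())SSS))))S => (((((())()SS))))S => (((((())()()S))))S => (((((())()()()))))S => (((((())()()()))))()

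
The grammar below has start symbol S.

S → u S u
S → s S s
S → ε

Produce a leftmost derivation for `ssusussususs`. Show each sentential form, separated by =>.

S => sSs   [S → s S s]
sSs => ssSss   [S → s S s]
ssSss => ssuSuss   [S → u S u]
ssuSuss => ssusSsuss   [S → s S s]
ssusSsuss => ssusuSususs   [S → u S u]
ssusuSususs => ssususSsususs   [S → s S s]
ssususSsususs => ssusussususs   [S → ε]

S => sSs => ssSss => ssuSuss => ssusSsuss => ssusuSususs => ssususSsususs => ssusussususs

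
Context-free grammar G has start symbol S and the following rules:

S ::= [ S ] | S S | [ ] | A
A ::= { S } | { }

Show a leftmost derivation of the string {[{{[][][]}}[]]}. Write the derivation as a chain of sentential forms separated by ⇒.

S ⇒ A ⇒ {S} ⇒ {[S]} ⇒ {[SS]} ⇒ {[AS]} ⇒ {[{S}S]} ⇒ {[{A}S]} ⇒ {[{{S}}S]} ⇒ {[{{SS}}S]} ⇒ {[{{SSS}}S]} ⇒ {[{{[]SS}}S]} ⇒ {[{{[][]S}}S]} ⇒ {[{{[][][]}}S]} ⇒ {[{{[][][]}}[]]}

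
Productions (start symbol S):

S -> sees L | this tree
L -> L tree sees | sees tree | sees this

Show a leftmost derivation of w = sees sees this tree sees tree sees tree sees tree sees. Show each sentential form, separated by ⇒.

S ⇒ sees L   [S -> sees L]
sees L ⇒ sees L tree sees   [L -> L tree sees]
sees L tree sees ⇒ sees L tree sees tree sees   [L -> L tree sees]
sees L tree sees tree sees ⇒ sees L tree sees tree sees tree sees   [L -> L tree sees]
sees L tree sees tree sees tree sees ⇒ sees L tree sees tree sees tree sees tree sees   [L -> L tree sees]
sees L tree sees tree sees tree sees tree sees ⇒ sees sees this tree sees tree sees tree sees tree sees   [L -> sees this]

S ⇒ sees L ⇒ sees L tree sees ⇒ sees L tree sees tree sees ⇒ sees L tree sees tree sees tree sees ⇒ sees L tree sees tree sees tree sees tree sees ⇒ sees sees this tree sees tree sees tree sees tree sees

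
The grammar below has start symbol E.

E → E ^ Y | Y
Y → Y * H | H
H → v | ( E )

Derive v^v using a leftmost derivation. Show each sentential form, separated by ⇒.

E ⇒ E^Y   [E → E ^ Y]
E^Y ⇒ Y^Y   [E → Y]
Y^Y ⇒ H^Y   [Y → H]
H^Y ⇒ v^Y   [H → v]
v^Y ⇒ v^H   [Y → H]
v^H ⇒ v^v   [H → v]

E ⇒ E^Y ⇒ Y^Y ⇒ H^Y ⇒ v^Y ⇒ v^H ⇒ v^v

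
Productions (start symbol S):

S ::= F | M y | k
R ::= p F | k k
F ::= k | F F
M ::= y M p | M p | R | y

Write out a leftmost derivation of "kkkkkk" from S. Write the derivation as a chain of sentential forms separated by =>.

S => F   [S ::= F]
F => FF   [F ::= F F]
FF => FFF   [F ::= F F]
FFF => kFF   [F ::= k]
kFF => kkF   [F ::= k]
kkF => kkFF   [F ::= F F]
kkFF => kkFFF   [F ::= F F]
kkFFF => kkFFFF   [F ::= F F]
kkFFFF => kkkFFF   [F ::= k]
kkkFFF => kkkkFF   [F ::= k]
kkkkFF => kkkkkF   [F ::= k]
kkkkkF => kkkkkk   [F ::= k]

S => F => FF => FFF => kFF => kkF => kkFF => kkFFF => kkFFFF => kkkFFF => kkkkFF => kkkkkF => kkkkkk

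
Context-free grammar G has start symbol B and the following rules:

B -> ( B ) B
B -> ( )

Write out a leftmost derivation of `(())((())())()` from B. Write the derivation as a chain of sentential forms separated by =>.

B => (B)B => (())B => (())(B)B => (())((B)B)B => (())((())B)B => (())((())())B => (())((())())()

B => (B)B   [B -> ( B ) B]
(B)B => (())B   [B -> ( )]
(())B => (())(B)B   [B -> ( B ) B]
(())(B)B => (())((B)B)B   [B -> ( B ) B]
(())((B)B)B => (())((())B)B   [B -> ( )]
(())((())B)B => (())((())())B   [B -> ( )]
(())((())())B => (())((())())()   [B -> ( )]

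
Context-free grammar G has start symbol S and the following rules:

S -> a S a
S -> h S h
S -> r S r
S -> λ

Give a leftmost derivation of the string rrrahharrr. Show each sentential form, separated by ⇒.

S ⇒ rSr ⇒ rrSrr ⇒ rrrSrrr ⇒ rrraSarrr ⇒ rrrahSharrr ⇒ rrrahharrr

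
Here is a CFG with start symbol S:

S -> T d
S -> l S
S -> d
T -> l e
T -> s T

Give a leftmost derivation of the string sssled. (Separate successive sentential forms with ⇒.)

S ⇒ Td   [S -> T d]
Td ⇒ sTd   [T -> s T]
sTd ⇒ ssTd   [T -> s T]
ssTd ⇒ sssTd   [T -> s T]
sssTd ⇒ sssled   [T -> l e]

S⇒Td⇒sTd⇒ssTd⇒sssTd⇒sssled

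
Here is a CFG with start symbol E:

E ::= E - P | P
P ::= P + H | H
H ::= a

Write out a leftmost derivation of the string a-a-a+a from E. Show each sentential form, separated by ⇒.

E⇒E-P⇒E-P-P⇒P-P-P⇒H-P-P⇒a-P-P⇒a-H-P⇒a-a-P⇒a-a-P+H⇒a-a-H+H⇒a-a-a+H⇒a-a-a+a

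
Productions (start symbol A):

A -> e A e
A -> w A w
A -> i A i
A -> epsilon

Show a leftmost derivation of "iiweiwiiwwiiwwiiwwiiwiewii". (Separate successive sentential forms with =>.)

A=>iAi=>iiAii=>iiwAwii=>iiweAewii=>iiweiAiewii=>iiweiwAwiewii=>iiweiwiAiwiewii=>iiweiwiiAiiwiewii=>iiweiwiiwAwiiwiewii=>iiweiwiiwwAwwiiwiewii=>iiweiwiiwwiAiwwiiwiewii=>iiweiwiiwwiiAiiwwiiwiewii=>iiweiwiiwwiiwAwiiwwiiwiewii=>iiweiwiiwwiiwwiiwwiiwiewii

A => iAi   [A -> i A i]
iAi => iiAii   [A -> i A i]
iiAii => iiwAwii   [A -> w A w]
iiwAwii => iiweAewii   [A -> e A e]
iiweAewii => iiweiAiewii   [A -> i A i]
iiweiAiewii => iiweiwAwiewii   [A -> w A w]
iiweiwAwiewii => iiweiwiAiwiewii   [A -> i A i]
iiweiwiAiwiewii => iiweiwiiAiiwiewii   [A -> i A i]
iiweiwiiAiiwiewii => iiweiwiiwAwiiwiewii   [A -> w A w]
iiweiwiiwAwiiwiewii => iiweiwiiwwAwwiiwiewii   [A -> w A w]
iiweiwiiwwAwwiiwiewii => iiweiwiiwwiAiwwiiwiewii   [A -> i A i]
iiweiwiiwwiAiwwiiwiewii => iiweiwiiwwiiAiiwwiiwiewii   [A -> i A i]
iiweiwiiwwiiAiiwwiiwiewii => iiweiwiiwwiiwAwiiwwiiwiewii   [A -> w A w]
iiweiwiiwwiiwAwiiwwiiwiewii => iiweiwiiwwiiwwiiwwiiwiewii   [A -> epsilon]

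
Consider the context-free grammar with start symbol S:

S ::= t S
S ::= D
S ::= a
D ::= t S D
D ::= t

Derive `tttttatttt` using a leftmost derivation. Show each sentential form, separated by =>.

S=>D=>tSD=>tDD=>ttSDD=>ttDDD=>tttSDDD=>ttttSDDD=>ttttDDDD=>tttttSDDDD=>tttttaDDDD=>tttttatDDD=>tttttattDD=>tttttatttD=>tttttatttt

S => D   [S ::= D]
D => tSD   [D ::= t S D]
tSD => tDD   [S ::= D]
tDD => ttSDD   [D ::= t S D]
ttSDD => ttDDD   [S ::= D]
ttDDD => tttSDDD   [D ::= t S D]
tttSDDD => ttttSDDD   [S ::= t S]
ttttSDDD => ttttDDDD   [S ::= D]
ttttDDDD => tttttSDDDD   [D ::= t S D]
tttttSDDDD => tttttaDDDD   [S ::= a]
tttttaDDDD => tttttatDDD   [D ::= t]
tttttatDDD => tttttattDD   [D ::= t]
tttttattDD => tttttatttD   [D ::= t]
tttttatttD => tttttatttt   [D ::= t]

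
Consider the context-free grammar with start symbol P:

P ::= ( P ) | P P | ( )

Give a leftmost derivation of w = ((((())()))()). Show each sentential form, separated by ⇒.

P ⇒ (P) ⇒ (PP) ⇒ ((P)P) ⇒ (((P))P) ⇒ (((PP))P) ⇒ ((((P)P))P) ⇒ ((((())P))P) ⇒ ((((())()))P) ⇒ ((((())()))())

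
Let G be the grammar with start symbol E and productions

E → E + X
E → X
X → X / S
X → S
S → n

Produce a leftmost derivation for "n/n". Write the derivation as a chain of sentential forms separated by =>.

E => X => X/S => S/S => n/S => n/n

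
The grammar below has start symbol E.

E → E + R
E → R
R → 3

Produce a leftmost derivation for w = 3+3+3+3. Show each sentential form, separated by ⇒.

E ⇒ E+R ⇒ E+R+R ⇒ E+R+R+R ⇒ R+R+R+R ⇒ 3+R+R+R ⇒ 3+3+R+R ⇒ 3+3+3+R ⇒ 3+3+3+3

E ⇒ E+R   [E → E + R]
E+R ⇒ E+R+R   [E → E + R]
E+R+R ⇒ E+R+R+R   [E → E + R]
E+R+R+R ⇒ R+R+R+R   [E → R]
R+R+R+R ⇒ 3+R+R+R   [R → 3]
3+R+R+R ⇒ 3+3+R+R   [R → 3]
3+3+R+R ⇒ 3+3+3+R   [R → 3]
3+3+3+R ⇒ 3+3+3+3   [R → 3]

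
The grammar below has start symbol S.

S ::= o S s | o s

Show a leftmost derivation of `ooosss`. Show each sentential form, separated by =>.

S => oSs => ooSss => ooosss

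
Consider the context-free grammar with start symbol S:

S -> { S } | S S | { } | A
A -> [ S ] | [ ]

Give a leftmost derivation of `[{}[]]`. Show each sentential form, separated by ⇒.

S⇒A⇒[S]⇒[SS]⇒[{}S]⇒[{}A]⇒[{}[]]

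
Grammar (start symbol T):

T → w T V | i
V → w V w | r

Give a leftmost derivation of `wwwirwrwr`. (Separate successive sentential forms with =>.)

T => wTV => wwTVV => wwwTVVV => wwwiVVV => wwwirVV => wwwirwVwV => wwwirwrwV => wwwirwrwr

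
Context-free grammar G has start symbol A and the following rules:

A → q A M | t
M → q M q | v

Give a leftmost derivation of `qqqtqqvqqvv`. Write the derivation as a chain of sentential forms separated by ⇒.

A ⇒ qAM ⇒ qqAMM ⇒ qqqAMMM ⇒ qqqtMMM ⇒ qqqtqMqMM ⇒ qqqtqqMqqMM ⇒ qqqtqqvqqMM ⇒ qqqtqqvqqvM ⇒ qqqtqqvqqvv

A ⇒ qAM   [A → q A M]
qAM ⇒ qqAMM   [A → q A M]
qqAMM ⇒ qqqAMMM   [A → q A M]
qqqAMMM ⇒ qqqtMMM   [A → t]
qqqtMMM ⇒ qqqtqMqMM   [M → q M q]
qqqtqMqMM ⇒ qqqtqqMqqMM   [M → q M q]
qqqtqqMqqMM ⇒ qqqtqqvqqMM   [M → v]
qqqtqqvqqMM ⇒ qqqtqqvqqvM   [M → v]
qqqtqqvqqvM ⇒ qqqtqqvqqvv   [M → v]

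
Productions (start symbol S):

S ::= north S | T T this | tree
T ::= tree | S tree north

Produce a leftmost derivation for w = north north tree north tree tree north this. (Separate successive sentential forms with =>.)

S => north S   [S ::= north S]
north S => north north S   [S ::= north S]
north north S => north north T T this   [S ::= T T this]
north north T T this => north north tree T this   [T ::= tree]
north north tree T this => north north tree S tree north this   [T ::= S tree north]
north north tree S tree north this => north north tree north S tree north this   [S ::= north S]
north north tree north S tree north this => north north tree north tree tree north this   [S ::= tree]

S => north S => north north S => north north T T this => north north tree T this => north north tree S tree north this => north north tree north S tree north this => north north tree north tree tree north this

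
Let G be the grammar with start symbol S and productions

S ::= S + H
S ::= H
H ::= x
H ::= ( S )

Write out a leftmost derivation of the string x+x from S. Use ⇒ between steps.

S ⇒ S+H   [S ::= S + H]
S+H ⇒ H+H   [S ::= H]
H+H ⇒ x+H   [H ::= x]
x+H ⇒ x+x   [H ::= x]

S ⇒ S+H ⇒ H+H ⇒ x+H ⇒ x+x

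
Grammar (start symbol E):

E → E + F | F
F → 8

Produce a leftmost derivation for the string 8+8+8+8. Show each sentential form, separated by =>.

E=>E+F=>E+F+F=>E+F+F+F=>F+F+F+F=>8+F+F+F=>8+8+F+F=>8+8+8+F=>8+8+8+8

E => E+F   [E → E + F]
E+F => E+F+F   [E → E + F]
E+F+F => E+F+F+F   [E → E + F]
E+F+F+F => F+F+F+F   [E → F]
F+F+F+F => 8+F+F+F   [F → 8]
8+F+F+F => 8+8+F+F   [F → 8]
8+8+F+F => 8+8+8+F   [F → 8]
8+8+8+F => 8+8+8+8   [F → 8]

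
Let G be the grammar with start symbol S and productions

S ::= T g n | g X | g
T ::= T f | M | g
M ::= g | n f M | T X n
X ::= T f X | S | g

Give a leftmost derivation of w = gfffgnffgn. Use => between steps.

S => Tgn => Tfgn => Tffgn => Mffgn => TXnffgn => TfXnffgn => TffXnffgn => TfffXnffgn => gfffXnffgn => gfffgnffgn

S => Tgn   [S ::= T g n]
Tgn => Tfgn   [T ::= T f]
Tfgn => Tffgn   [T ::= T f]
Tffgn => Mffgn   [T ::= M]
Mffgn => TXnffgn   [M ::= T X n]
TXnffgn => TfXnffgn   [T ::= T f]
TfXnffgn => TffXnffgn   [T ::= T f]
TffXnffgn => TfffXnffgn   [T ::= T f]
TfffXnffgn => gfffXnffgn   [T ::= g]
gfffXnffgn => gfffgnffgn   [X ::= g]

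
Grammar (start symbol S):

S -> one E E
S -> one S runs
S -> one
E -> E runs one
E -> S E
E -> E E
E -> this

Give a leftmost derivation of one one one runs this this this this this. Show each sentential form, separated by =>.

S => one E E => one E E E => one E E E E => one E E E E E => one S E E E E E => one one S runs E E E E E => one one one runs E E E E E => one one one runs this E E E E => one one one runs this this E E E => one one one runs this this this E E => one one one runs this this this this E => one one one runs this this this this this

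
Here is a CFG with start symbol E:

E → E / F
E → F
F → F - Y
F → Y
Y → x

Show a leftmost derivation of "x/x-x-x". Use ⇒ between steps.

E ⇒ E/F ⇒ F/F ⇒ Y/F ⇒ x/F ⇒ x/F-Y ⇒ x/F-Y-Y ⇒ x/Y-Y-Y ⇒ x/x-Y-Y ⇒ x/x-x-Y ⇒ x/x-x-x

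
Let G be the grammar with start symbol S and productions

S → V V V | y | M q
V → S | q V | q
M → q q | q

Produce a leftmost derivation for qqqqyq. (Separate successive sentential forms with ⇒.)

S ⇒ VVV ⇒ qVVV ⇒ qqVVV ⇒ qqqVV ⇒ qqqqVV ⇒ qqqqSV ⇒ qqqqyV ⇒ qqqqyq

S ⇒ VVV   [S → V V V]
VVV ⇒ qVVV   [V → q V]
qVVV ⇒ qqVVV   [V → q V]
qqVVV ⇒ qqqVV   [V → q]
qqqVV ⇒ qqqqVV   [V → q V]
qqqqVV ⇒ qqqqSV   [V → S]
qqqqSV ⇒ qqqqyV   [S → y]
qqqqyV ⇒ qqqqyq   [V → q]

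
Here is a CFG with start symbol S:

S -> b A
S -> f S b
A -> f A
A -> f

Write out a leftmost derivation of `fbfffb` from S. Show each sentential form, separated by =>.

S=>fSb=>fbAb=>fbfAb=>fbffAb=>fbfffb

S => fSb   [S -> f S b]
fSb => fbAb   [S -> b A]
fbAb => fbfAb   [A -> f A]
fbfAb => fbffAb   [A -> f A]
fbffAb => fbfffb   [A -> f]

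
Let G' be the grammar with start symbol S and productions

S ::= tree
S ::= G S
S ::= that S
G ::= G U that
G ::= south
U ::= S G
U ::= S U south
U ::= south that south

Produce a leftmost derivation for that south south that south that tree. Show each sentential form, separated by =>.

S => that S   [S ::= that S]
that S => that G S   [S ::= G S]
that G S => that G U that S   [G ::= G U that]
that G U that S => that south U that S   [G ::= south]
that south U that S => that south south that south that S   [U ::= south that south]
that south south that south that S => that south south that south that tree   [S ::= tree]

S => that S => that G S => that G U that S => that south U that S => that south south that south that S => that south south that south that tree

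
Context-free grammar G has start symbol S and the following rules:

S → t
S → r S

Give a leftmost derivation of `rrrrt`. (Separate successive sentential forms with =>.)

S => rS => rrS => rrrS => rrrrS => rrrrt

S => rS   [S → r S]
rS => rrS   [S → r S]
rrS => rrrS   [S → r S]
rrrS => rrrrS   [S → r S]
rrrrS => rrrrt   [S → t]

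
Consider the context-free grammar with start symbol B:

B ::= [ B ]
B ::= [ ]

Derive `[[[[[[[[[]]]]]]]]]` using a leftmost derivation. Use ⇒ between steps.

B ⇒ [B] ⇒ [[B]] ⇒ [[[B]]] ⇒ [[[[B]]]] ⇒ [[[[[B]]]]] ⇒ [[[[[[B]]]]]] ⇒ [[[[[[[B]]]]]]] ⇒ [[[[[[[[B]]]]]]]] ⇒ [[[[[[[[[]]]]]]]]]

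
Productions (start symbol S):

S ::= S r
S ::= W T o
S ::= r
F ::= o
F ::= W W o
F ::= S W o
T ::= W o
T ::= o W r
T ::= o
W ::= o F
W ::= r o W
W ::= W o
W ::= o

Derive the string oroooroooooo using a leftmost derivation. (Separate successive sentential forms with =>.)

S => WTo => oFTo => oWWoTo => oroWWoTo => oroWoWoTo => oroooWoTo => oroooroWoTo => oroooroWooTo => orooorooooTo => oroooroooooo

S => WTo   [S ::= W T o]
WTo => oFTo   [W ::= o F]
oFTo => oWWoTo   [F ::= W W o]
oWWoTo => oroWWoTo   [W ::= r o W]
oroWWoTo => oroWoWoTo   [W ::= W o]
oroWoWoTo => oroooWoTo   [W ::= o]
oroooWoTo => oroooroWoTo   [W ::= r o W]
oroooroWoTo => oroooroWooTo   [W ::= W o]
oroooroWooTo => orooorooooTo   [W ::= o]
orooorooooTo => oroooroooooo   [T ::= o]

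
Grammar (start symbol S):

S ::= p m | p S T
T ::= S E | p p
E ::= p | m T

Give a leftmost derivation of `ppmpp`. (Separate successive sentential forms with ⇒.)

S ⇒ pST ⇒ ppmT ⇒ ppmpp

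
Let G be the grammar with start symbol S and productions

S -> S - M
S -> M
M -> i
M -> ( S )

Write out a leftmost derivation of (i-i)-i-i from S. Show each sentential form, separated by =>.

S => S-M => S-M-M => M-M-M => (S)-M-M => (S-M)-M-M => (M-M)-M-M => (i-M)-M-M => (i-i)-M-M => (i-i)-i-M => (i-i)-i-i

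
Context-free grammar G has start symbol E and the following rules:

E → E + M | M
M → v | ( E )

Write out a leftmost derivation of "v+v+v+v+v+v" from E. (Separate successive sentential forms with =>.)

E => E+M   [E → E + M]
E+M => E+M+M   [E → E + M]
E+M+M => E+M+M+M   [E → E + M]
E+M+M+M => E+M+M+M+M   [E → E + M]
E+M+M+M+M => E+M+M+M+M+M   [E → E + M]
E+M+M+M+M+M => M+M+M+M+M+M   [E → M]
M+M+M+M+M+M => v+M+M+M+M+M   [M → v]
v+M+M+M+M+M => v+v+M+M+M+M   [M → v]
v+v+M+M+M+M => v+v+v+M+M+M   [M → v]
v+v+v+M+M+M => v+v+v+v+M+M   [M → v]
v+v+v+v+M+M => v+v+v+v+v+M   [M → v]
v+v+v+v+v+M => v+v+v+v+v+v   [M → v]

E=>E+M=>E+M+M=>E+M+M+M=>E+M+M+M+M=>E+M+M+M+M+M=>M+M+M+M+M+M=>v+M+M+M+M+M=>v+v+M+M+M+M=>v+v+v+M+M+M=>v+v+v+v+M+M=>v+v+v+v+v+M=>v+v+v+v+v+v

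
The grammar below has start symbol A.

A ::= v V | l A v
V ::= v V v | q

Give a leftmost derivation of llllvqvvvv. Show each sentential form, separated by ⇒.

A ⇒ lAv   [A ::= l A v]
lAv ⇒ llAvv   [A ::= l A v]
llAvv ⇒ lllAvvv   [A ::= l A v]
lllAvvv ⇒ llllAvvvv   [A ::= l A v]
llllAvvvv ⇒ llllvVvvvv   [A ::= v V]
llllvVvvvv ⇒ llllvqvvvv   [V ::= q]

A ⇒ lAv ⇒ llAvv ⇒ lllAvvv ⇒ llllAvvvv ⇒ llllvVvvvv ⇒ llllvqvvvv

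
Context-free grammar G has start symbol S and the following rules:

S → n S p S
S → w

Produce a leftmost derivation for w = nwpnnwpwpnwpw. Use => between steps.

S => nSpS => nwpS => nwpnSpS => nwpnnSpSpS => nwpnnwpSpS => nwpnnwpwpS => nwpnnwpwpnSpS => nwpnnwpwpnwpS => nwpnnwpwpnwpw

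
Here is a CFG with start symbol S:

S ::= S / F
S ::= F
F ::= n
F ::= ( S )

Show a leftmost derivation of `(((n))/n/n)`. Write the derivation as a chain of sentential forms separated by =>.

S => F   [S ::= F]
F => (S)   [F ::= ( S )]
(S) => (S/F)   [S ::= S / F]
(S/F) => (S/F/F)   [S ::= S / F]
(S/F/F) => (F/F/F)   [S ::= F]
(F/F/F) => ((S)/F/F)   [F ::= ( S )]
((S)/F/F) => ((F)/F/F)   [S ::= F]
((F)/F/F) => (((S))/F/F)   [F ::= ( S )]
(((S))/F/F) => (((F))/F/F)   [S ::= F]
(((F))/F/F) => (((n))/F/F)   [F ::= n]
(((n))/F/F) => (((n))/n/F)   [F ::= n]
(((n))/n/F) => (((n))/n/n)   [F ::= n]

S => F => (S) => (S/F) => (S/F/F) => (F/F/F) => ((S)/F/F) => ((F)/F/F) => (((S))/F/F) => (((F))/F/F) => (((n))/F/F) => (((n))/n/F) => (((n))/n/n)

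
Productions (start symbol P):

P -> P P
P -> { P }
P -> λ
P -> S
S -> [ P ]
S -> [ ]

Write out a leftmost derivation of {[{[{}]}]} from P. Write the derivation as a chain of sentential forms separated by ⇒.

P ⇒ {P}   [P -> { P }]
{P} ⇒ {S}   [P -> S]
{S} ⇒ {[P]}   [S -> [ P ]]
{[P]} ⇒ {[{P}]}   [P -> { P }]
{[{P}]} ⇒ {[{S}]}   [P -> S]
{[{S}]} ⇒ {[{[P]}]}   [S -> [ P ]]
{[{[P]}]} ⇒ {[{[{P}]}]}   [P -> { P }]
{[{[{P}]}]} ⇒ {[{[{}]}]}   [P -> λ]

P ⇒ {P} ⇒ {S} ⇒ {[P]} ⇒ {[{P}]} ⇒ {[{S}]} ⇒ {[{[P]}]} ⇒ {[{[{P}]}]} ⇒ {[{[{}]}]}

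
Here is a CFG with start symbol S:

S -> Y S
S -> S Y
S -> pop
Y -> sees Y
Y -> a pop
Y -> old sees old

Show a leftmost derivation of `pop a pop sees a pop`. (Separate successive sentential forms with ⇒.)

S ⇒ S Y ⇒ S Y Y ⇒ pop Y Y ⇒ pop a pop Y ⇒ pop a pop sees Y ⇒ pop a pop sees a pop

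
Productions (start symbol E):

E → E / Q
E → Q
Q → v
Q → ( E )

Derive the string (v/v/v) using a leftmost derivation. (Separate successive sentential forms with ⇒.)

E ⇒ Q   [E → Q]
Q ⇒ (E)   [Q → ( E )]
(E) ⇒ (E/Q)   [E → E / Q]
(E/Q) ⇒ (E/Q/Q)   [E → E / Q]
(E/Q/Q) ⇒ (Q/Q/Q)   [E → Q]
(Q/Q/Q) ⇒ (v/Q/Q)   [Q → v]
(v/Q/Q) ⇒ (v/v/Q)   [Q → v]
(v/v/Q) ⇒ (v/v/v)   [Q → v]

E ⇒ Q ⇒ (E) ⇒ (E/Q) ⇒ (E/Q/Q) ⇒ (Q/Q/Q) ⇒ (v/Q/Q) ⇒ (v/v/Q) ⇒ (v/v/v)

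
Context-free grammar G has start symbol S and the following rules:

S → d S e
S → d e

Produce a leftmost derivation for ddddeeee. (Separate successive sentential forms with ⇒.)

S ⇒ dSe ⇒ ddSee ⇒ dddSeee ⇒ ddddeeee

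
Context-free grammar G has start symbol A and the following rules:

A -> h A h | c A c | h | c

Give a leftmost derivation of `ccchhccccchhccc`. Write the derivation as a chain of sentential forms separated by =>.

A => cAc => ccAcc => cccAccc => ccchAhccc => ccchhAhhccc => ccchhcAchhccc => ccchhccAcchhccc => ccchhccccchhccc

A => cAc   [A -> c A c]
cAc => ccAcc   [A -> c A c]
ccAcc => cccAccc   [A -> c A c]
cccAccc => ccchAhccc   [A -> h A h]
ccchAhccc => ccchhAhhccc   [A -> h A h]
ccchhAhhccc => ccchhcAchhccc   [A -> c A c]
ccchhcAchhccc => ccchhccAcchhccc   [A -> c A c]
ccchhccAcchhccc => ccchhccccchhccc   [A -> c]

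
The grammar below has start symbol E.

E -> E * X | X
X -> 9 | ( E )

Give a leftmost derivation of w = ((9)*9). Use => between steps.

E => X   [E -> X]
X => (E)   [X -> ( E )]
(E) => (E*X)   [E -> E * X]
(E*X) => (X*X)   [E -> X]
(X*X) => ((E)*X)   [X -> ( E )]
((E)*X) => ((X)*X)   [E -> X]
((X)*X) => ((9)*X)   [X -> 9]
((9)*X) => ((9)*9)   [X -> 9]

E=>X=>(E)=>(E*X)=>(X*X)=>((E)*X)=>((X)*X)=>((9)*X)=>((9)*9)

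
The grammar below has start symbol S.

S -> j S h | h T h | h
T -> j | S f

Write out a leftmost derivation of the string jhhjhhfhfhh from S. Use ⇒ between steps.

S ⇒ jSh ⇒ jhThh ⇒ jhSfhh ⇒ jhhThfhh ⇒ jhhSfhfhh ⇒ jhhjShfhfhh ⇒ jhhjhhfhfhh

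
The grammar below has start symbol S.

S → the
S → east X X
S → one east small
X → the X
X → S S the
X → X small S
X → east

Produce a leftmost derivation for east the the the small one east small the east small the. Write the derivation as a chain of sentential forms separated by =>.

S => east X X => east X small S X => east S S the small S X => east the S the small S X => east the the the small S X => east the the the small one east small X => east the the the small one east small the X => east the the the small one east small the X small S => east the the the small one east small the east small S => east the the the small one east small the east small the

S => east X X   [S → east X X]
east X X => east X small S X   [X → X small S]
east X small S X => east S S the small S X   [X → S S the]
east S S the small S X => east the S the small S X   [S → the]
east the S the small S X => east the the the small S X   [S → the]
east the the the small S X => east the the the small one east small X   [S → one east small]
east the the the small one east small X => east the the the small one east small the X   [X → the X]
east the the the small one east small the X => east the the the small one east small the X small S   [X → X small S]
east the the the small one east small the X small S => east the the the small one east small the east small S   [X → east]
east the the the small one east small the east small S => east the the the small one east small the east small the   [S → the]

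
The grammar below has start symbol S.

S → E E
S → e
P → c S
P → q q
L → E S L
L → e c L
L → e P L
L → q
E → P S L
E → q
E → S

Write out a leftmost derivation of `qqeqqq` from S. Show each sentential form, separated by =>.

S => EE => SE => EEE => PSLEE => qqSLEE => qqeLEE => qqeqEE => qqeqqE => qqeqqq

S => EE   [S → E E]
EE => SE   [E → S]
SE => EEE   [S → E E]
EEE => PSLEE   [E → P S L]
PSLEE => qqSLEE   [P → q q]
qqSLEE => qqeLEE   [S → e]
qqeLEE => qqeqEE   [L → q]
qqeqEE => qqeqqE   [E → q]
qqeqqE => qqeqqq   [E → q]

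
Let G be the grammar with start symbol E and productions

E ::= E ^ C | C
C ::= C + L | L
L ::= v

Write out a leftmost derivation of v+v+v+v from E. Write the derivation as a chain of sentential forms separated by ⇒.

E ⇒ C ⇒ C+L ⇒ C+L+L ⇒ C+L+L+L ⇒ L+L+L+L ⇒ v+L+L+L ⇒ v+v+L+L ⇒ v+v+v+L ⇒ v+v+v+v

E ⇒ C   [E ::= C]
C ⇒ C+L   [C ::= C + L]
C+L ⇒ C+L+L   [C ::= C + L]
C+L+L ⇒ C+L+L+L   [C ::= C + L]
C+L+L+L ⇒ L+L+L+L   [C ::= L]
L+L+L+L ⇒ v+L+L+L   [L ::= v]
v+L+L+L ⇒ v+v+L+L   [L ::= v]
v+v+L+L ⇒ v+v+v+L   [L ::= v]
v+v+v+L ⇒ v+v+v+v   [L ::= v]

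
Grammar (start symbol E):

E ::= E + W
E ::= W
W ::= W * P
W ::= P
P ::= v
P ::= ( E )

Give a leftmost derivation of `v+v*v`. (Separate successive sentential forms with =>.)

E=>E+W=>W+W=>P+W=>v+W=>v+W*P=>v+P*P=>v+v*P=>v+v*v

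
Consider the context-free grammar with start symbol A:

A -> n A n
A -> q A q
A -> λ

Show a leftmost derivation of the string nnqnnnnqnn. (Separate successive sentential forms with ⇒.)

A ⇒ nAn   [A -> n A n]
nAn ⇒ nnAnn   [A -> n A n]
nnAnn ⇒ nnqAqnn   [A -> q A q]
nnqAqnn ⇒ nnqnAnqnn   [A -> n A n]
nnqnAnqnn ⇒ nnqnnAnnqnn   [A -> n A n]
nnqnnAnnqnn ⇒ nnqnnnnqnn   [A -> λ]

A ⇒ nAn ⇒ nnAnn ⇒ nnqAqnn ⇒ nnqnAnqnn ⇒ nnqnnAnnqnn ⇒ nnqnnnnqnn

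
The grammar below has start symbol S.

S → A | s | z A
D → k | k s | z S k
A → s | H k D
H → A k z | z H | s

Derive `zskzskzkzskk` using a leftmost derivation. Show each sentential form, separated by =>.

S => zA => zHkD => zskD => zskzSk => zskzAk => zskzHkDk => zskzAkzkDk => zskzskzkDk => zskzskzkzSkk => zskzskzkzskk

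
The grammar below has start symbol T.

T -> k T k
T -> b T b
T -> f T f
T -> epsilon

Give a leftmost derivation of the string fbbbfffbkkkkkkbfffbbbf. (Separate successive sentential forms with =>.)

T=>fTf=>fbTbf=>fbbTbbf=>fbbbTbbbf=>fbbbfTfbbbf=>fbbbffTffbbbf=>fbbbfffTfffbbbf=>fbbbfffbTbfffbbbf=>fbbbfffbkTkbfffbbbf=>fbbbfffbkkTkkbfffbbbf=>fbbbfffbkkkTkkkbfffbbbf=>fbbbfffbkkkkkkbfffbbbf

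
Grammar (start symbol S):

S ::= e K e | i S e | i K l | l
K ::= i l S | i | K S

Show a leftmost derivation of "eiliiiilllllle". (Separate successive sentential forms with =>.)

S => eKe => eKSe => eilSSe => eiliKlSe => eiliKSlSe => eiliKSSlSe => eiliiSSlSe => eiliiiKlSlSe => eiliiiilSlSlSe => eiliiiilllSlSe => eiliiiilllllSe => eiliiiilllllle

S => eKe   [S ::= e K e]
eKe => eKSe   [K ::= K S]
eKSe => eilSSe   [K ::= i l S]
eilSSe => eiliKlSe   [S ::= i K l]
eiliKlSe => eiliKSlSe   [K ::= K S]
eiliKSlSe => eiliKSSlSe   [K ::= K S]
eiliKSSlSe => eiliiSSlSe   [K ::= i]
eiliiSSlSe => eiliiiKlSlSe   [S ::= i K l]
eiliiiKlSlSe => eiliiiilSlSlSe   [K ::= i l S]
eiliiiilSlSlSe => eiliiiilllSlSe   [S ::= l]
eiliiiilllSlSe => eiliiiilllllSe   [S ::= l]
eiliiiilllllSe => eiliiiilllllle   [S ::= l]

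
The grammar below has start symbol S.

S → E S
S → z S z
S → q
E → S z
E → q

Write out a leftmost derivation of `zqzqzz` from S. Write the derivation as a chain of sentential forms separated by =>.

S => zSz   [S → z S z]
zSz => zESz   [S → E S]
zESz => zqSz   [E → q]
zqSz => zqzSzz   [S → z S z]
zqzSzz => zqzqzz   [S → q]

S=>zSz=>zESz=>zqSz=>zqzSzz=>zqzqzz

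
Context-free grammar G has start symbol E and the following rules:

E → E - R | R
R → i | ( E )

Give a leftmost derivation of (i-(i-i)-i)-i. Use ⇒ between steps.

E ⇒ E-R   [E → E - R]
E-R ⇒ R-R   [E → R]
R-R ⇒ (E)-R   [R → ( E )]
(E)-R ⇒ (E-R)-R   [E → E - R]
(E-R)-R ⇒ (E-R-R)-R   [E → E - R]
(E-R-R)-R ⇒ (R-R-R)-R   [E → R]
(R-R-R)-R ⇒ (i-R-R)-R   [R → i]
(i-R-R)-R ⇒ (i-(E)-R)-R   [R → ( E )]
(i-(E)-R)-R ⇒ (i-(E-R)-R)-R   [E → E - R]
(i-(E-R)-R)-R ⇒ (i-(R-R)-R)-R   [E → R]
(i-(R-R)-R)-R ⇒ (i-(i-R)-R)-R   [R → i]
(i-(i-R)-R)-R ⇒ (i-(i-i)-R)-R   [R → i]
(i-(i-i)-R)-R ⇒ (i-(i-i)-i)-R   [R → i]
(i-(i-i)-i)-R ⇒ (i-(i-i)-i)-i   [R → i]

E ⇒ E-R ⇒ R-R ⇒ (E)-R ⇒ (E-R)-R ⇒ (E-R-R)-R ⇒ (R-R-R)-R ⇒ (i-R-R)-R ⇒ (i-(E)-R)-R ⇒ (i-(E-R)-R)-R ⇒ (i-(R-R)-R)-R ⇒ (i-(i-R)-R)-R ⇒ (i-(i-i)-R)-R ⇒ (i-(i-i)-i)-R ⇒ (i-(i-i)-i)-i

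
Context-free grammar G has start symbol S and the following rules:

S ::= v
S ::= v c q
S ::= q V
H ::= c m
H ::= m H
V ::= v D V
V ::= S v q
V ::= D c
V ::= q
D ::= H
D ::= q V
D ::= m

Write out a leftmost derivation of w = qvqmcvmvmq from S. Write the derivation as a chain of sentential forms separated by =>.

S => qV => qvDV => qvqVV => qvqDcV => qvqmcV => qvqmcvDV => qvqmcvmV => qvqmcvmvDV => qvqmcvmvmV => qvqmcvmvmq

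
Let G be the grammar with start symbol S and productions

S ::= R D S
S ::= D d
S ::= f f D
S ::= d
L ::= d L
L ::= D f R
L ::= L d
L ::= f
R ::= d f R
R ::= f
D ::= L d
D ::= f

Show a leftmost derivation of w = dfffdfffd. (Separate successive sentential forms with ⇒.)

S ⇒ RDS ⇒ dfRDS ⇒ dffDS ⇒ dfffS ⇒ dfffRDS ⇒ dfffdfRDS ⇒ dfffdffDS ⇒ dfffdfffS ⇒ dfffdfffd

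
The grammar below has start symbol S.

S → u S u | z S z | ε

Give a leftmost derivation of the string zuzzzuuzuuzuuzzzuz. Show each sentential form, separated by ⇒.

S ⇒ zSz ⇒ zuSuz ⇒ zuzSzuz ⇒ zuzzSzzuz ⇒ zuzzzSzzzuz ⇒ zuzzzuSuzzzuz ⇒ zuzzzuuSuuzzzuz ⇒ zuzzzuuzSzuuzzzuz ⇒ zuzzzuuzuSuzuuzzzuz ⇒ zuzzzuuzuuzuuzzzuz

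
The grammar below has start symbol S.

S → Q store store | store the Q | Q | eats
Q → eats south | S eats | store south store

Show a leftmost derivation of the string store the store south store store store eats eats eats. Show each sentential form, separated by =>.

S => store the Q   [S → store the Q]
store the Q => store the S eats   [Q → S eats]
store the S eats => store the Q eats   [S → Q]
store the Q eats => store the S eats eats   [Q → S eats]
store the S eats eats => store the Q eats eats   [S → Q]
store the Q eats eats => store the S eats eats eats   [Q → S eats]
store the S eats eats eats => store the Q store store eats eats eats   [S → Q store store]
store the Q store store eats eats eats => store the store south store store store eats eats eats   [Q → store south store]

S => store the Q => store the S eats => store the Q eats => store the S eats eats => store the Q eats eats => store the S eats eats eats => store the Q store store eats eats eats => store the store south store store store eats eats eats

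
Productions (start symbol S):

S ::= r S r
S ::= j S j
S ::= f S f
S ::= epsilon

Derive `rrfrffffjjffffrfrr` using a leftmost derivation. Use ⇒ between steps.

S ⇒ rSr   [S ::= r S r]
rSr ⇒ rrSrr   [S ::= r S r]
rrSrr ⇒ rrfSfrr   [S ::= f S f]
rrfSfrr ⇒ rrfrSrfrr   [S ::= r S r]
rrfrSrfrr ⇒ rrfrfSfrfrr   [S ::= f S f]
rrfrfSfrfrr ⇒ rrfrffSffrfrr   [S ::= f S f]
rrfrffSffrfrr ⇒ rrfrfffSfffrfrr   [S ::= f S f]
rrfrfffSfffrfrr ⇒ rrfrffffSffffrfrr   [S ::= f S f]
rrfrffffSffffrfrr ⇒ rrfrffffjSjffffrfrr   [S ::= j S j]
rrfrffffjSjffffrfrr ⇒ rrfrffffjjffffrfrr   [S ::= epsilon]

S ⇒ rSr ⇒ rrSrr ⇒ rrfSfrr ⇒ rrfrSrfrr ⇒ rrfrfSfrfrr ⇒ rrfrffSffrfrr ⇒ rrfrfffSfffrfrr ⇒ rrfrffffSffffrfrr ⇒ rrfrffffjSjffffrfrr ⇒ rrfrffffjjffffrfrr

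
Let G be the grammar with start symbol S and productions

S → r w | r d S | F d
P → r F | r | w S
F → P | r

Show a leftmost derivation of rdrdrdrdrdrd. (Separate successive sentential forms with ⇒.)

S ⇒ rdS ⇒ rdrdS ⇒ rdrdrdS ⇒ rdrdrdrdS ⇒ rdrdrdrdrdS ⇒ rdrdrdrdrdFd ⇒ rdrdrdrdrdrd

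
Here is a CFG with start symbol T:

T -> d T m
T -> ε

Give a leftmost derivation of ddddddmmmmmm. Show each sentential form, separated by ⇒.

T ⇒ dTm ⇒ ddTmm ⇒ dddTmmm ⇒ ddddTmmmm ⇒ dddddTmmmmm ⇒ ddddddTmmmmmm ⇒ ddddddmmmmmm

T ⇒ dTm   [T -> d T m]
dTm ⇒ ddTmm   [T -> d T m]
ddTmm ⇒ dddTmmm   [T -> d T m]
dddTmmm ⇒ ddddTmmmm   [T -> d T m]
ddddTmmmm ⇒ dddddTmmmmm   [T -> d T m]
dddddTmmmmm ⇒ ddddddTmmmmmm   [T -> d T m]
ddddddTmmmmmm ⇒ ddddddmmmmmm   [T -> ε]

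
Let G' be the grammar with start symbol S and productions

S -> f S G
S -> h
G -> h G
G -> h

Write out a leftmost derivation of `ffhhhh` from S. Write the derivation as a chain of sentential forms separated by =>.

S => fSG   [S -> f S G]
fSG => ffSGG   [S -> f S G]
ffSGG => ffhGG   [S -> h]
ffhGG => ffhhGG   [G -> h G]
ffhhGG => ffhhhG   [G -> h]
ffhhhG => ffhhhh   [G -> h]

S => fSG => ffSGG => ffhGG => ffhhGG => ffhhhG => ffhhhh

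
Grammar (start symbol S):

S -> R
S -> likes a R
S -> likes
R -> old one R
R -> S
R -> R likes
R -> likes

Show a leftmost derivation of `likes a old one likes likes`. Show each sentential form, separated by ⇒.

S ⇒ R   [S -> R]
R ⇒ R likes   [R -> R likes]
R likes ⇒ S likes   [R -> S]
S likes ⇒ likes a R likes   [S -> likes a R]
likes a R likes ⇒ likes a old one R likes   [R -> old one R]
likes a old one R likes ⇒ likes a old one likes likes   [R -> likes]

S ⇒ R ⇒ R likes ⇒ S likes ⇒ likes a R likes ⇒ likes a old one R likes ⇒ likes a old one likes likes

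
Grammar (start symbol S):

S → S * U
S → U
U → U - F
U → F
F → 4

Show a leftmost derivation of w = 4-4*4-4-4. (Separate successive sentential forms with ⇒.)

S⇒S*U⇒U*U⇒U-F*U⇒F-F*U⇒4-F*U⇒4-4*U⇒4-4*U-F⇒4-4*U-F-F⇒4-4*F-F-F⇒4-4*4-F-F⇒4-4*4-4-F⇒4-4*4-4-4

S ⇒ S*U   [S → S * U]
S*U ⇒ U*U   [S → U]
U*U ⇒ U-F*U   [U → U - F]
U-F*U ⇒ F-F*U   [U → F]
F-F*U ⇒ 4-F*U   [F → 4]
4-F*U ⇒ 4-4*U   [F → 4]
4-4*U ⇒ 4-4*U-F   [U → U - F]
4-4*U-F ⇒ 4-4*U-F-F   [U → U - F]
4-4*U-F-F ⇒ 4-4*F-F-F   [U → F]
4-4*F-F-F ⇒ 4-4*4-F-F   [F → 4]
4-4*4-F-F ⇒ 4-4*4-4-F   [F → 4]
4-4*4-4-F ⇒ 4-4*4-4-4   [F → 4]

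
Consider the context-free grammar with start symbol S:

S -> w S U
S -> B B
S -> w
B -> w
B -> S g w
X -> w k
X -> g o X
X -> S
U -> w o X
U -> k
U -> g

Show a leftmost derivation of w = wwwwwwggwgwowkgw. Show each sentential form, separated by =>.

S => BB   [S -> B B]
BB => wB   [B -> w]
wB => wSgw   [B -> S g w]
wSgw => wwSUgw   [S -> w S U]
wwSUgw => wwwSUUgw   [S -> w S U]
wwwSUUgw => wwwBBUUgw   [S -> B B]
wwwBBUUgw => wwwwBUUgw   [B -> w]
wwwwBUUgw => wwwwSgwUUgw   [B -> S g w]
wwwwSgwUUgw => wwwwwSUgwUUgw   [S -> w S U]
wwwwwSUgwUUgw => wwwwwwUgwUUgw   [S -> w]
wwwwwwUgwUUgw => wwwwwwggwUUgw   [U -> g]
wwwwwwggwUUgw => wwwwwwggwgUgw   [U -> g]
wwwwwwggwgUgw => wwwwwwggwgwoXgw   [U -> w o X]
wwwwwwggwgwoXgw => wwwwwwggwgwowkgw   [X -> w k]

S=>BB=>wB=>wSgw=>wwSUgw=>wwwSUUgw=>wwwBBUUgw=>wwwwBUUgw=>wwwwSgwUUgw=>wwwwwSUgwUUgw=>wwwwwwUgwUUgw=>wwwwwwggwUUgw=>wwwwwwggwgUgw=>wwwwwwggwgwoXgw=>wwwwwwggwgwowkgw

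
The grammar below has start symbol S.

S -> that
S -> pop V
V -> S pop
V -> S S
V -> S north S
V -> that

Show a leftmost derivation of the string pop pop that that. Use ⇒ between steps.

S ⇒ pop V ⇒ pop S S ⇒ pop pop V S ⇒ pop pop that S ⇒ pop pop that that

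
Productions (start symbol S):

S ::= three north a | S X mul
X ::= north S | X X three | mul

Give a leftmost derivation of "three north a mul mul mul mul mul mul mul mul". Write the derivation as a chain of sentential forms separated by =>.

S => S X mul => S X mul X mul => S X mul X mul X mul => S X mul X mul X mul X mul => three north a X mul X mul X mul X mul => three north a mul mul X mul X mul X mul => three north a mul mul mul mul X mul X mul => three north a mul mul mul mul mul mul X mul => three north a mul mul mul mul mul mul mul mul

S => S X mul   [S ::= S X mul]
S X mul => S X mul X mul   [S ::= S X mul]
S X mul X mul => S X mul X mul X mul   [S ::= S X mul]
S X mul X mul X mul => S X mul X mul X mul X mul   [S ::= S X mul]
S X mul X mul X mul X mul => three north a X mul X mul X mul X mul   [S ::= three north a]
three north a X mul X mul X mul X mul => three north a mul mul X mul X mul X mul   [X ::= mul]
three north a mul mul X mul X mul X mul => three north a mul mul mul mul X mul X mul   [X ::= mul]
three north a mul mul mul mul X mul X mul => three north a mul mul mul mul mul mul X mul   [X ::= mul]
three north a mul mul mul mul mul mul X mul => three north a mul mul mul mul mul mul mul mul   [X ::= mul]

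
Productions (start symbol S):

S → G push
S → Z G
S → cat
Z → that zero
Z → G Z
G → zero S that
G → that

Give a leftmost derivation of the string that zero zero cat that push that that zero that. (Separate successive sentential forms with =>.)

S => Z G => G Z G => that Z G => that G Z G => that zero S that Z G => that zero G push that Z G => that zero zero S that push that Z G => that zero zero cat that push that Z G => that zero zero cat that push that that zero G => that zero zero cat that push that that zero that

S => Z G   [S → Z G]
Z G => G Z G   [Z → G Z]
G Z G => that Z G   [G → that]
that Z G => that G Z G   [Z → G Z]
that G Z G => that zero S that Z G   [G → zero S that]
that zero S that Z G => that zero G push that Z G   [S → G push]
that zero G push that Z G => that zero zero S that push that Z G   [G → zero S that]
that zero zero S that push that Z G => that zero zero cat that push that Z G   [S → cat]
that zero zero cat that push that Z G => that zero zero cat that push that that zero G   [Z → that zero]
that zero zero cat that push that that zero G => that zero zero cat that push that that zero that   [G → that]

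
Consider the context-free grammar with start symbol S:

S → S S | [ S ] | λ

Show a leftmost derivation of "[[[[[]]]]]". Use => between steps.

S=>SS=>[S]S=>[[S]]S=>[[SS]]S=>[[[S]S]]S=>[[[SS]S]]S=>[[[[S]S]S]]S=>[[[[[S]]S]S]]S=>[[[[[]]S]S]]S=>[[[[[]]]S]]S=>[[[[[]]]]]S=>[[[[[]]]]]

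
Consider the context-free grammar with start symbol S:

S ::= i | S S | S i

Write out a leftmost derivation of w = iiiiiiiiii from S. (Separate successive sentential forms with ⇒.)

S ⇒ Si ⇒ Sii ⇒ SSii ⇒ SSSii ⇒ SiSSii ⇒ SSiSSii ⇒ SiSiSSii ⇒ SiiSiSSii ⇒ iiiSiSSii ⇒ iiiiiSSii ⇒ iiiiiSSSii ⇒ iiiiiiSSii ⇒ iiiiiiiSii ⇒ iiiiiiiiii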